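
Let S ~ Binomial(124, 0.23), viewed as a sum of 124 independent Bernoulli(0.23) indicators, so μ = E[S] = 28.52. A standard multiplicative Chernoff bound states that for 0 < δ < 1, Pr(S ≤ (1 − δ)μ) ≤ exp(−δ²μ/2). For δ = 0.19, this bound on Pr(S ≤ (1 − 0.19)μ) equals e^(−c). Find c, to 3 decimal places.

0.515

c = δ²μ/2 = 0.19²·28.52/2 = 0.5148.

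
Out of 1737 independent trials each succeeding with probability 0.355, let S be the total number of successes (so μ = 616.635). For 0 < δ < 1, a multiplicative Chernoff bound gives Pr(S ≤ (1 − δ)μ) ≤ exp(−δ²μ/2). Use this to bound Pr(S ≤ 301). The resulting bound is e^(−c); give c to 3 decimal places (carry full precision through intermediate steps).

Write 301 = (1 − δ)μ, so δ = 1 − 301/616.635 = 0.5118668…
Then the exponent is δ²μ/2 = (μ − 301)²/(2μ) = 80.781543.

80.782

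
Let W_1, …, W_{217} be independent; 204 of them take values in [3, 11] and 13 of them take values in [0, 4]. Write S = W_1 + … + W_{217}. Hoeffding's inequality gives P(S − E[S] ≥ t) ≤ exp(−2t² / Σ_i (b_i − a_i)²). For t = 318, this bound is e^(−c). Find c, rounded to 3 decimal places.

15.248

Σ(b_i − a_i)² = 204·8² + 13·4² = 13264.
c = 2t² / 13264 = 2·318² / 13264 = 15.2479.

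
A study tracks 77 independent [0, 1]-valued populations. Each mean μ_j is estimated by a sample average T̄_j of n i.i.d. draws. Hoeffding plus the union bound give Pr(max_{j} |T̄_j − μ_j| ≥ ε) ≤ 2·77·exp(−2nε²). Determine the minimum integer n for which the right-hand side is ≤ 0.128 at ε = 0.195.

94

Need 2·77·exp(−2nε²) ≤ 0.128, i.e. exp(−2nε²) ≤ 0.128/154.
So 2nε² ≥ ln(154/0.128) = 7.092678.
Hence n ≥ 7.092678/(2·0.195²) = 93.263.
The smallest integer n is 94.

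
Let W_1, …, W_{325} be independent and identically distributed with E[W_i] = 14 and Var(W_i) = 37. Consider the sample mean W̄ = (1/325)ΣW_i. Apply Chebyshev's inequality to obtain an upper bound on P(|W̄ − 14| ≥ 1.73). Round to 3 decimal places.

Var(W̄) = Var(W_i)/n = 37/325 = 0.11385.
Chebyshev: P(|W̄ − 14| ≥ 1.73) ≤ Var(W̄)/(1.73)² = 37/(325·1.73²) = 0.0380.

0.038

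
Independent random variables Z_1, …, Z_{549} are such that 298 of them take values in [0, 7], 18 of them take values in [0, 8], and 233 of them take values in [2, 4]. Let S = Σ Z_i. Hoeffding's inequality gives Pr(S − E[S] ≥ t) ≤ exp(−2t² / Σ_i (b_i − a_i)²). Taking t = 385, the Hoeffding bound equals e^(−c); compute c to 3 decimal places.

17.766

Σ(b_i − a_i)² = 298·7² + 18·8² + 233·2² = 16686.
c = 2t² / 16686 = 2·385² / 16686 = 17.7664.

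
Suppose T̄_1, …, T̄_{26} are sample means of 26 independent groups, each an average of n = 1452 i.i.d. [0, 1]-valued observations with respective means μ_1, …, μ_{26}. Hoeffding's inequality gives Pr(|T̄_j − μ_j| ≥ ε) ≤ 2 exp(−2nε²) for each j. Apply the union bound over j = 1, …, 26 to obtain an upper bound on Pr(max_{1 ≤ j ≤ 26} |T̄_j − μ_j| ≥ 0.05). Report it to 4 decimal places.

0.0366

Per-experiment Hoeffding bound: 2·exp(−2·1452·0.05²) = 2·exp(−7.26000) = 0.0014062.
Union bound over 26 events: 26·0.0014062 = 0.03656.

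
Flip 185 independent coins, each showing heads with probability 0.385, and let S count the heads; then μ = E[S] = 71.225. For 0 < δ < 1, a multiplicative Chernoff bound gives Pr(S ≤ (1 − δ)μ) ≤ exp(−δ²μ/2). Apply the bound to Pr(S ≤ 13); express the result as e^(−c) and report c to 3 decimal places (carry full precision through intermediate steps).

23.799

Write 13 = (1 − δ)μ, so δ = 1 − 13/71.225 = 0.8174798…
Then the exponent is δ²μ/2 = (μ − 13)²/(2μ) = 23.798881.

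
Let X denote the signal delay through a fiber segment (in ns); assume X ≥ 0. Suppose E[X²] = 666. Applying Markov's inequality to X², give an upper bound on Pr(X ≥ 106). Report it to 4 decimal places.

Since X ≥ 0, the event {X ≥ 106} is the same as {X² ≥ 11236}.
Markov's inequality applied to X² gives Pr(X² ≥ 11236) ≤ E[X²]/11236 = 666/11236 = 0.0593.

0.0593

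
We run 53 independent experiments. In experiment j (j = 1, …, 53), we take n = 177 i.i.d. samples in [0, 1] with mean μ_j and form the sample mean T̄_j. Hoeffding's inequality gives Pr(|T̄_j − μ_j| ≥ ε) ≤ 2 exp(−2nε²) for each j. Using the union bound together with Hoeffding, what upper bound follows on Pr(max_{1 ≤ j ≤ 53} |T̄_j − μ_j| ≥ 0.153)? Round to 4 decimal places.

0.0267

Per-experiment Hoeffding bound: 2·exp(−2·177·0.153²) = 2·exp(−8.28679) = 0.00050365.
Union bound over 53 events: 53·0.00050365 = 0.02669.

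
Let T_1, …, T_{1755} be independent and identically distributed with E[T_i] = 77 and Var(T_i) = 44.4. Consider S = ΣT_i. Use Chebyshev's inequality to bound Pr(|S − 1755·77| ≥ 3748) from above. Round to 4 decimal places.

0.0055

Var(S) = n·Var(T_i) = 1755·44.4 = 77922.
Chebyshev: Pr(|S − 1755·77| ≥ 3748) ≤ Var(S)/3748² = 77922/14047504 = 0.0055.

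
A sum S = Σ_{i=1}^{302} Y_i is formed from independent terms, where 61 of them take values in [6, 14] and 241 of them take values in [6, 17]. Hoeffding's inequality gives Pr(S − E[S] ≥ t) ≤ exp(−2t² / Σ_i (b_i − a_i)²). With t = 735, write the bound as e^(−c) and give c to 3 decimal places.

Σ(b_i − a_i)² = 61·8² + 241·11² = 33065.
c = 2t² / 33065 = 2·735² / 33065 = 32.6765.

32.677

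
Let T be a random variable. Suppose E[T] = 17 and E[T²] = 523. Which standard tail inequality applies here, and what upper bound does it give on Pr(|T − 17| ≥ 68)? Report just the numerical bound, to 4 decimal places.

The first two moments determine the variance, so Chebyshev's inequality is the sharpest standard bound available.
Var(T) = E[T²] − (E[T])² = 523 − 289 = 234.
Chebyshev's inequality: Pr(|T − μ| ≥ t) ≤ Var(T)/t² = 234/4624 = 0.0506.

0.0506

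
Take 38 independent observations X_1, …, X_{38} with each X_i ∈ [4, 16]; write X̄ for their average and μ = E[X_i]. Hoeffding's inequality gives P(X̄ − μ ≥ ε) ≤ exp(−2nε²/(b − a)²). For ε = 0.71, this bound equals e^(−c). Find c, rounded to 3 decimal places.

c = 2nε²/(b − a)² = 2·38·0.71² / 12² = 0.2661.

0.266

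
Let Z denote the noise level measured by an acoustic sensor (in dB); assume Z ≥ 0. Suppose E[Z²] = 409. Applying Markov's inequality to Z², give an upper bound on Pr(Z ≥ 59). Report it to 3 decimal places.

Since Z ≥ 0, the event {Z ≥ 59} is the same as {Z² ≥ 3481}.
Markov's inequality applied to Z² gives Pr(Z² ≥ 3481) ≤ E[Z²]/3481 = 409/3481 = 0.1175.

0.117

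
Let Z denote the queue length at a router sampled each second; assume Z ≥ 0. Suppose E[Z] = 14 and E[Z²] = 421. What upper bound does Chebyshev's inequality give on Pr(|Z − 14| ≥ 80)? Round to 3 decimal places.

Var(Z) = E[Z²] − (E[Z])² = 421 − 196 = 225.
Chebyshev's inequality: Pr(|Z − μ| ≥ t) ≤ Var(Z)/t² = 225/6400 = 0.0352.

0.035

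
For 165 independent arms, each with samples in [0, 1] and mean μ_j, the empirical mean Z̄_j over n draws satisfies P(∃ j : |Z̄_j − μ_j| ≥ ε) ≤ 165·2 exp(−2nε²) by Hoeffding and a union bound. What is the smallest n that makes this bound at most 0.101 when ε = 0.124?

Need 2·165·exp(−2nε²) ≤ 0.101, i.e. exp(−2nε²) ≤ 0.101/330.
So 2nε² ≥ ln(330/0.101) = 8.091727.
Hence n ≥ 8.091727/(2·0.124²) = 263.128.
The smallest integer n is 264.

264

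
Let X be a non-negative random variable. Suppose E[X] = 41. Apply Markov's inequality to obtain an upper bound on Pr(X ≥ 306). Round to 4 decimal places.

Markov's inequality: for a non-negative random variable, Pr(X ≥ a) ≤ E[X]/a.
Here E[X] = 41 and a = 306, so the bound is 41/306 = 0.1340.

0.1340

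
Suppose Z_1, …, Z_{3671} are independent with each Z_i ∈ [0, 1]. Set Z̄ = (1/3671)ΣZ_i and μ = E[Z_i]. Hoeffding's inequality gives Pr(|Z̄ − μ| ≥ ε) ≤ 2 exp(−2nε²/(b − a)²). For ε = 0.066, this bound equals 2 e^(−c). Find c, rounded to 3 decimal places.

31.982

c = 2nε²/(b − a)² = 2·3671·0.066² / 1² = 31.9818.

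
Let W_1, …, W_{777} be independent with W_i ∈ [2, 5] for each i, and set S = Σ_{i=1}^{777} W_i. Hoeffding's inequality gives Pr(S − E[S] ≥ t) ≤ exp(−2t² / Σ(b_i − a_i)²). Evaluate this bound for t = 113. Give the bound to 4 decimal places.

Σ(b_i − a_i)² = 777·(3)² = 6993.
Exponent = 2·113²/6993 = 3.6519.
Bound = exp(−3.6519) = 0.02594.

0.0259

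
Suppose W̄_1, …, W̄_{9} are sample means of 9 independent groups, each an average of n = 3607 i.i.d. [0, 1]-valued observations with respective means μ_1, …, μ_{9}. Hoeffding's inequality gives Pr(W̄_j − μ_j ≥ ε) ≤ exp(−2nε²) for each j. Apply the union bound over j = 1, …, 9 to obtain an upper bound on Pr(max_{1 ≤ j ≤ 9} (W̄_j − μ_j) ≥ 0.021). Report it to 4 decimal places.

Per-experiment Hoeffding bound: exp(−2·3607·0.021²) = exp(−3.18137) = 0.041529.
Union bound over 9 events: 9·0.041529 = 0.37376.

0.3738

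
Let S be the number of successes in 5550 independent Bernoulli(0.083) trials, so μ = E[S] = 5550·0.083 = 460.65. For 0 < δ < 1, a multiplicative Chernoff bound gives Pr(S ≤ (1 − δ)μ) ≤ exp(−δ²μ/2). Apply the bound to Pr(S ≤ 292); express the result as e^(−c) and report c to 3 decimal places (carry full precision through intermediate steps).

30.872

Write 292 = (1 − δ)μ, so δ = 1 − 292/460.65 = 0.3661131…
Then the exponent is δ²μ/2 = (μ − 292)²/(2μ) = 30.872487.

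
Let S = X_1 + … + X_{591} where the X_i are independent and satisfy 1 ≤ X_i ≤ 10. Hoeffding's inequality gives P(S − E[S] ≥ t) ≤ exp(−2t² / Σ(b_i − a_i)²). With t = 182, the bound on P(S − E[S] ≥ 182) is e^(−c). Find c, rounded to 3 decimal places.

Σ(b_i − a_i)² = 591·(9)² = 47871.
c = 2t²/47871 = 2·182²/47871 = 1.3839.

1.384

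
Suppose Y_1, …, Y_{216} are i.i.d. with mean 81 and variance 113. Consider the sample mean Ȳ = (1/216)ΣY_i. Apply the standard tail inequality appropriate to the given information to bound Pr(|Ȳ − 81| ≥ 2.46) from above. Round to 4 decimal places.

With mean and variance of each term known, Chebyshev's inequality bounds the deviation of the sum (or sample mean).
Var(Ȳ) = Var(Y_i)/n = 113/216 = 0.52315.
Chebyshev: Pr(|Ȳ − 81| ≥ 2.46) ≤ Var(Ȳ)/(2.46)² = 113/(216·2.46²) = 0.0864.

0.0864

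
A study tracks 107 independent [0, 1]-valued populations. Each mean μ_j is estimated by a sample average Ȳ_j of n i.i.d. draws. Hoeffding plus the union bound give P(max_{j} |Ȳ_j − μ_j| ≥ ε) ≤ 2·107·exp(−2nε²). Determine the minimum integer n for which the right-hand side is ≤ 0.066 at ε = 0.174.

134

Need 2·107·exp(−2nε²) ≤ 0.066, i.e. exp(−2nε²) ≤ 0.066/214.
So 2nε² ≥ ln(214/0.066) = 8.084077.
Hence n ≥ 8.084077/(2·0.174²) = 133.506.
The smallest integer n is 134.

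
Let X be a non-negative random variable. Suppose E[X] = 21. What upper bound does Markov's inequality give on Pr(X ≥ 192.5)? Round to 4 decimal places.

0.1091

Markov's inequality: for a non-negative random variable, Pr(X ≥ a) ≤ E[X]/a.
Here E[X] = 21 and a = 192.5, so the bound is 21/192.5 = 0.1091.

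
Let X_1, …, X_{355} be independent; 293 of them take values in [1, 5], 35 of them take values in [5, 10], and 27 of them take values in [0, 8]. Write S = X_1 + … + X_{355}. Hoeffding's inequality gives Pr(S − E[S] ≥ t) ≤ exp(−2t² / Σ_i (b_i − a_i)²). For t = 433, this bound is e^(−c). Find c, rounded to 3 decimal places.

51.430

Σ(b_i − a_i)² = 293·4² + 35·5² + 27·8² = 7291.
c = 2t² / 7291 = 2·433² / 7291 = 51.4303.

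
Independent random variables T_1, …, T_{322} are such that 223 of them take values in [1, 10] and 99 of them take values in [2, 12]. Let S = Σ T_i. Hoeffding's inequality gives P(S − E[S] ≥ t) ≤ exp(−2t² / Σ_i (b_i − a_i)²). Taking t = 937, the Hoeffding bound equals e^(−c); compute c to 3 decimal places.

Σ(b_i − a_i)² = 223·9² + 99·10² = 27963.
c = 2t² / 27963 = 2·937² / 27963 = 62.7951.

62.795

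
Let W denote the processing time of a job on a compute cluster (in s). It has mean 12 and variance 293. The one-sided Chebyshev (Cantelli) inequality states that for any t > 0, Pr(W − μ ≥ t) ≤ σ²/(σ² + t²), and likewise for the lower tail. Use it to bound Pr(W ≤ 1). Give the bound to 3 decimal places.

0.708

Here σ² = 293 and t = 11, so σ² + t² = 414.
Cantelli's bound: 293/414 = 0.7077.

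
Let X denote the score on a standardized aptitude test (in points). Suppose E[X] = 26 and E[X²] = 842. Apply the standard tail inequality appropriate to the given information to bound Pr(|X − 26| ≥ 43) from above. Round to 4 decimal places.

The first two moments determine the variance, so Chebyshev's inequality is the sharpest standard bound available.
Var(X) = E[X²] − (E[X])² = 842 − 676 = 166.
Chebyshev's inequality: Pr(|X − μ| ≥ t) ≤ Var(X)/t² = 166/1849 = 0.0898.

0.0898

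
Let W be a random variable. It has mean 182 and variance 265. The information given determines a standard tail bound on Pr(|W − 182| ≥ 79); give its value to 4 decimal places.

Mean and variance are known, so Chebyshev's inequality applies.
Chebyshev: Pr(|W − μ| ≥ t) ≤ Var(W)/t².
Bound = 265 / 6241 = 0.0425.

0.0425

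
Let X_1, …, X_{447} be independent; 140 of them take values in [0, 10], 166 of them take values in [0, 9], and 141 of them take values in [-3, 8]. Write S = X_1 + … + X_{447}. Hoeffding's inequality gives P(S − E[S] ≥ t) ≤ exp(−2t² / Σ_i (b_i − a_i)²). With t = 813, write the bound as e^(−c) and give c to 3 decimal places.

Σ(b_i − a_i)² = 140·10² + 166·9² + 141·11² = 44507.
c = 2t² / 44507 = 2·813² / 44507 = 29.7018.

29.702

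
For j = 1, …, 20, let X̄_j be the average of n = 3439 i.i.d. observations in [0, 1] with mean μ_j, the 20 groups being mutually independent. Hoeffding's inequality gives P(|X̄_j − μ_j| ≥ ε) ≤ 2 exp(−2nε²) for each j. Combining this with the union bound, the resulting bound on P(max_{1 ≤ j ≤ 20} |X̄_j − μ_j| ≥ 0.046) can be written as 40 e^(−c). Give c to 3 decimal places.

14.554

Union bound over the 20 events: P(max_{1 ≤ j ≤ 20} |X̄_j − μ_j| ≥ 0.046) ≤ 20·2·exp(−2nε²) = 40 exp(−2·3439·0.046²).
So c = 2·3439·0.046² = 14.5538.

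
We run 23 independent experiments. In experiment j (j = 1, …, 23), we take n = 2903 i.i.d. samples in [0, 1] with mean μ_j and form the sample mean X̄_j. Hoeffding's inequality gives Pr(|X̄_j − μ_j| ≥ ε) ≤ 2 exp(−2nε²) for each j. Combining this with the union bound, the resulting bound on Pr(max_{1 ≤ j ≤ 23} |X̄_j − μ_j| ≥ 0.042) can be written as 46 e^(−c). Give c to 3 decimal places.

10.242

Union bound over the 23 events: Pr(max_{1 ≤ j ≤ 23} |X̄_j − μ_j| ≥ 0.042) ≤ 23·2·exp(−2nε²) = 46 exp(−2·2903·0.042²).
So c = 2·2903·0.042² = 10.2418.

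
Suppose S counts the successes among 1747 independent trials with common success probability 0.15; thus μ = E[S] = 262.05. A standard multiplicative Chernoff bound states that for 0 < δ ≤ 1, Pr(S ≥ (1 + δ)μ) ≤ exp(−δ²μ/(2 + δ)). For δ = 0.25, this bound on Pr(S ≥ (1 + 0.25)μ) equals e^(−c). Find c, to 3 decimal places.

7.279

c = δ²μ/(2 + δ) = 0.25²·262.05/(2 + 0.25) = 7.2792.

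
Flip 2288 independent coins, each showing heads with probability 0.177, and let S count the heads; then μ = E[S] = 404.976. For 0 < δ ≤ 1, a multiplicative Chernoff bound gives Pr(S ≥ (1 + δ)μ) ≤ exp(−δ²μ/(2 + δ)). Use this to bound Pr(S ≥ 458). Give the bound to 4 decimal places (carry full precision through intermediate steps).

0.0385

Write 458 = (1 + δ)μ, so δ = 458/404.976 − 1 = 0.1309312…
Then the exponent is δ²μ/(2 + δ) = (458 − μ)² / (μ·(2 + δ)) = 3.257964.
Bound = exp(−3.257964) = 0.03847.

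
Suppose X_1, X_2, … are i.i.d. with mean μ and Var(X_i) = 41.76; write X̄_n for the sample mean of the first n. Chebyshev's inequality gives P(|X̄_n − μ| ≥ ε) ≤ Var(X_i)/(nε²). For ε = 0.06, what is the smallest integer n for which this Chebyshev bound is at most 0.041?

Require 41.76/(n·0.06²) ≤ 0.041, i.e. n ≥ 41.76/(0.041·0.06²) = 282926.829.
The smallest integer n is 282927.

282927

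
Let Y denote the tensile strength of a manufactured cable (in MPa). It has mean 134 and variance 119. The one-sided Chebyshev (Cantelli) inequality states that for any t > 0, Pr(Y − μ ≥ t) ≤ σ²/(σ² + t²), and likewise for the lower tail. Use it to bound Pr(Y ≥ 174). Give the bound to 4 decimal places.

Here σ² = 119 and t = 40, so σ² + t² = 1719.
Cantelli's bound: 119/1719 = 0.0692.

0.0692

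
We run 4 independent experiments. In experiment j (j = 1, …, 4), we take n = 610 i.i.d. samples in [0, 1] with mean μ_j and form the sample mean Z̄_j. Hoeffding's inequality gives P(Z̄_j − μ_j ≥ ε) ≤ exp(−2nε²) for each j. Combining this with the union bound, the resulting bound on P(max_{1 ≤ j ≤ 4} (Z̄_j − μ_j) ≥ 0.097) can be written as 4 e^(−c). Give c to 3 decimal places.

Union bound over the 4 events: P(max_{1 ≤ j ≤ 4} (Z̄_j − μ_j) ≥ 0.097) ≤ 4·exp(−2nε²) = 4 exp(−2·610·0.097²).
So c = 2·610·0.097² = 11.4790.

11.479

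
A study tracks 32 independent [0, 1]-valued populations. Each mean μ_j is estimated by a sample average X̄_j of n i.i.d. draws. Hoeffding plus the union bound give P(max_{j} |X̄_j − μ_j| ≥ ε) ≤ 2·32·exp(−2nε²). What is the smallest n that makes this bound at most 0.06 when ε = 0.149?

Need 2·32·exp(−2nε²) ≤ 0.06, i.e. exp(−2nε²) ≤ 0.06/64.
So 2nε² ≥ ln(64/0.06) = 6.972294.
Hence n ≥ 6.972294/(2·0.149²) = 157.027.
The smallest integer n is 158.

158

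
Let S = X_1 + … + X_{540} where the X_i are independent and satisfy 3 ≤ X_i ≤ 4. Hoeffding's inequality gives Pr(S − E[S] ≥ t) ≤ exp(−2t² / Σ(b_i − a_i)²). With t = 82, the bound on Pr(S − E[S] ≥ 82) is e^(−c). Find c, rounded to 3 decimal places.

Σ(b_i − a_i)² = 540·(1)² = 540.
c = 2t²/540 = 2·82²/540 = 24.9037.

24.904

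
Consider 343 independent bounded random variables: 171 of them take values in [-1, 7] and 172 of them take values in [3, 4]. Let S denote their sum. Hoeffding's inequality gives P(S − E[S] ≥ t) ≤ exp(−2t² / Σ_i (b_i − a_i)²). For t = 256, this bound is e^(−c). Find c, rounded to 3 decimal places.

11.791

Σ(b_i − a_i)² = 171·8² + 172·1² = 11116.
c = 2t² / 11116 = 2·256² / 11116 = 11.7913.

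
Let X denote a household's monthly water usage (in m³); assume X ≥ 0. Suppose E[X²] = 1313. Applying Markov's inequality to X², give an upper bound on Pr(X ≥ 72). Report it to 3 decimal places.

Since X ≥ 0, the event {X ≥ 72} is the same as {X² ≥ 5184}.
Markov's inequality applied to X² gives Pr(X² ≥ 5184) ≤ E[X²]/5184 = 1313/5184 = 0.2533.

0.253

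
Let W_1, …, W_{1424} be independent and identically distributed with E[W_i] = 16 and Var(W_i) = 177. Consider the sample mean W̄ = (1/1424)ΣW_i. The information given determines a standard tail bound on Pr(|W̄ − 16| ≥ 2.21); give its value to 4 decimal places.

0.0254

With mean and variance of each term known, Chebyshev's inequality bounds the deviation of the sum (or sample mean).
Var(W̄) = Var(W_i)/n = 177/1424 = 0.1243.
Chebyshev: Pr(|W̄ − 16| ≥ 2.21) ≤ Var(W̄)/(2.21)² = 177/(1424·2.21²) = 0.0254.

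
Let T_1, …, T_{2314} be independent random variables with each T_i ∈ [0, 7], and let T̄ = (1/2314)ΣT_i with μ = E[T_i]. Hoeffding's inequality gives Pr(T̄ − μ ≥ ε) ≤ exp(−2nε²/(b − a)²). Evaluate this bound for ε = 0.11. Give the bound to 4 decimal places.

Exponent: 2nε²/(b − a)² = 2·2314·0.11² / 7² = 1.14283.
Bound = exp(−1.14283) = 0.31891.

0.3189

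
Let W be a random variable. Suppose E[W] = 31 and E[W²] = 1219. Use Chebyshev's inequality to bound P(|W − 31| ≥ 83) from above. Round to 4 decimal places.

Var(W) = E[W²] − (E[W])² = 1219 − 961 = 258.
Chebyshev's inequality: P(|W − μ| ≥ t) ≤ Var(W)/t² = 258/6889 = 0.0375.

0.0375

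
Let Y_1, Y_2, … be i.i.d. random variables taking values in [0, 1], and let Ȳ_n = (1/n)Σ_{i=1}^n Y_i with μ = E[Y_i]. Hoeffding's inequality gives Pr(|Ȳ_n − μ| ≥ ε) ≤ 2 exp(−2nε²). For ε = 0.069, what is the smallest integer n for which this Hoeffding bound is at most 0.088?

Require 2·exp(−2nε²) ≤ 0.088, i.e. 2nε² ≥ ln(2/0.088) = 3.123566.
So n ≥ 3.123566 / (2·0.069²) = 328.037.
The smallest integer n is 329.

329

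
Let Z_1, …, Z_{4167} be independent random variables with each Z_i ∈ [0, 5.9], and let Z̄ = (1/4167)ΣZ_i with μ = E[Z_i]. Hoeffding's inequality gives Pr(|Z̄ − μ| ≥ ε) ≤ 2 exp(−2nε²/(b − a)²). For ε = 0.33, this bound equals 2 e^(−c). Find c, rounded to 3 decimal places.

c = 2nε²/(b − a)² = 2·4167·0.33² / 5.9² = 26.0722.

26.072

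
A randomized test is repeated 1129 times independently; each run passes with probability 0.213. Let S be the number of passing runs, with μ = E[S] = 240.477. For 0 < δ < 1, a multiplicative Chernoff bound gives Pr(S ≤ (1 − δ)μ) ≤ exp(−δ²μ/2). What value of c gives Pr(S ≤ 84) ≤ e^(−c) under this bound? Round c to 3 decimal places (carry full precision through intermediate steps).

50.909

Write 84 = (1 − δ)μ, so δ = 1 − 84/240.477 = 0.6506942…
Then the exponent is δ²μ/2 = (μ − 84)²/(2μ) = 50.909342.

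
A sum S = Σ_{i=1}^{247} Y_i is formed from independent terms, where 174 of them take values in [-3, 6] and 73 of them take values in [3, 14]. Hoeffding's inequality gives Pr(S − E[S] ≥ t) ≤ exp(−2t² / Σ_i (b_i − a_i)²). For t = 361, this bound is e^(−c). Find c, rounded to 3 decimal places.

11.368

Σ(b_i − a_i)² = 174·9² + 73·11² = 22927.
c = 2t² / 22927 = 2·361² / 22927 = 11.3683.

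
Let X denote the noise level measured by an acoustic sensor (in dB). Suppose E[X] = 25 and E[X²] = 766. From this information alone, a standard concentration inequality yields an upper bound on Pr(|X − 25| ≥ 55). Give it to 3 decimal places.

0.047

The first two moments determine the variance, so Chebyshev's inequality is the sharpest standard bound available.
Var(X) = E[X²] − (E[X])² = 766 − 625 = 141.
Chebyshev's inequality: Pr(|X − μ| ≥ t) ≤ Var(X)/t² = 141/3025 = 0.0466.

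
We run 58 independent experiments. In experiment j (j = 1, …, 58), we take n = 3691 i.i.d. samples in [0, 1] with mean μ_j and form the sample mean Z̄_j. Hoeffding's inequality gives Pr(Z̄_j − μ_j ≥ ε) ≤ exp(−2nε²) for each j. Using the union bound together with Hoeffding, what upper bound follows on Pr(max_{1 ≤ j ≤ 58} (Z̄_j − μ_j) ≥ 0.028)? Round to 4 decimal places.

Per-experiment Hoeffding bound: exp(−2·3691·0.028²) = exp(−5.78749) = 0.0030657.
Union bound over 58 events: 58·0.0030657 = 0.17781.

0.1778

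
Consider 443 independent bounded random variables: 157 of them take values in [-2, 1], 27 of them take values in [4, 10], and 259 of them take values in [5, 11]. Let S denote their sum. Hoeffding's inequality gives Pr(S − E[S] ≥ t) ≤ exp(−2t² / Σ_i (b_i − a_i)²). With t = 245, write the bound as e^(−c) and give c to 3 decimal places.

Σ(b_i − a_i)² = 157·3² + 27·6² + 259·6² = 11709.
c = 2t² / 11709 = 2·245² / 11709 = 10.2528.

10.253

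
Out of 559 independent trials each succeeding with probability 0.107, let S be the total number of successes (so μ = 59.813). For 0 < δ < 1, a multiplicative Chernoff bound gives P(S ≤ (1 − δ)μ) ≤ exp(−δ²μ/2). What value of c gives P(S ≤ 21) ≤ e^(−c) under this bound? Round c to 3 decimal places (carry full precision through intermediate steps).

Write 21 = (1 − δ)μ, so δ = 1 − 21/59.813 = 0.6489058…
Then the exponent is δ²μ/2 = (μ − 21)²/(2μ) = 12.592990.

12.593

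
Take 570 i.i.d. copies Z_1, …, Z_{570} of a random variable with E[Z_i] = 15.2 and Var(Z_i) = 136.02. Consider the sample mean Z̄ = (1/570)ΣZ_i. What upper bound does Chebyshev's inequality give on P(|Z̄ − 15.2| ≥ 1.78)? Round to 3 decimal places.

0.075

Var(Z̄) = Var(Z_i)/n = 136.02/570 = 0.23863.
Chebyshev: P(|Z̄ − 15.2| ≥ 1.78) ≤ Var(Z̄)/(1.78)² = 136.02/(570·1.78²) = 0.0753.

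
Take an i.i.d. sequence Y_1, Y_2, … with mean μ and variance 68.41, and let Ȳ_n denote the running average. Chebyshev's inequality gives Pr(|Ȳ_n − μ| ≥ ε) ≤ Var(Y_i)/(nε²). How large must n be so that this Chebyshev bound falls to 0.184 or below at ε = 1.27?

Require 68.41/(n·1.27²) ≤ 0.184, i.e. n ≥ 68.41/(0.184·1.27²) = 230.512.
The smallest integer n is 231.

231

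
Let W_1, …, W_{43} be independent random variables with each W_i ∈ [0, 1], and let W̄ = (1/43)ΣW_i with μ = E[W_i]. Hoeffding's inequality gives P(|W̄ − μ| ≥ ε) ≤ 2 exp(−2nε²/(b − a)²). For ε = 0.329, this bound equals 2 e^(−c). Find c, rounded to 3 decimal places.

9.309

c = 2nε²/(b − a)² = 2·43·0.329² / 1² = 9.3087.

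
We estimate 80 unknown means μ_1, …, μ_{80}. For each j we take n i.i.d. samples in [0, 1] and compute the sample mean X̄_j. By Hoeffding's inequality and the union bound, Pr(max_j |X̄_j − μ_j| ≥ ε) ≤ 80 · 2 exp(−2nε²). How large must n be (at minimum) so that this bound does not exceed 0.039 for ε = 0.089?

Need 2·80·exp(−2nε²) ≤ 0.039, i.e. exp(−2nε²) ≤ 0.039/160.
So 2nε² ≥ ln(160/0.039) = 8.319367.
Hence n ≥ 8.319367/(2·0.089²) = 525.146.
The smallest integer n is 526.

526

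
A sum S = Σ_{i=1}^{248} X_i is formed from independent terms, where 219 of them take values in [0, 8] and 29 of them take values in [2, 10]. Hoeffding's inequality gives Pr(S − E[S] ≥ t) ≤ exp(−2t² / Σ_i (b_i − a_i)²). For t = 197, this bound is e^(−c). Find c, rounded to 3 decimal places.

Σ(b_i − a_i)² = 219·8² + 29·8² = 15872.
c = 2t² / 15872 = 2·197² / 15872 = 4.8902.

4.890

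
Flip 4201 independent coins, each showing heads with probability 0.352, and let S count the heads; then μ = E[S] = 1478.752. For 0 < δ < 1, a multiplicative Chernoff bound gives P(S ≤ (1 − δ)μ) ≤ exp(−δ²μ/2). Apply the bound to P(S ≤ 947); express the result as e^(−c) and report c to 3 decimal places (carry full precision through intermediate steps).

Write 947 = (1 − δ)μ, so δ = 1 − 947/1478.752 = 0.3595951…
Then the exponent is δ²μ/2 = (μ − 947)²/(2μ) = 95.607712.

95.608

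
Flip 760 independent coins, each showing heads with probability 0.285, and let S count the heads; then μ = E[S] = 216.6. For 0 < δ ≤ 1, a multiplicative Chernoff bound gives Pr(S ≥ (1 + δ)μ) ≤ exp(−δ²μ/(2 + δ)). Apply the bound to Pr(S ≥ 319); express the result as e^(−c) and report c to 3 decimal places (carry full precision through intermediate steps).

Write 319 = (1 + δ)μ, so δ = 319/216.6 − 1 = 0.4727608…
Then the exponent is δ²μ/(2 + δ) = (319 − μ)² / (μ·(2 + δ)) = 19.577595.

19.578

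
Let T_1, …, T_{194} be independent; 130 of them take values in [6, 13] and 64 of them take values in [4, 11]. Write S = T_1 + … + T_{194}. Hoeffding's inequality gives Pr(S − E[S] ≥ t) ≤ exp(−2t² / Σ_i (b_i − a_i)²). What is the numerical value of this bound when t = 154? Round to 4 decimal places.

0.0068

Σ(b_i − a_i)² = 130·7² + 64·7² = 9506.
Exponent = 2·154² / 9506 = 4.98969.
Bound = exp(−4.98969) = 0.00681.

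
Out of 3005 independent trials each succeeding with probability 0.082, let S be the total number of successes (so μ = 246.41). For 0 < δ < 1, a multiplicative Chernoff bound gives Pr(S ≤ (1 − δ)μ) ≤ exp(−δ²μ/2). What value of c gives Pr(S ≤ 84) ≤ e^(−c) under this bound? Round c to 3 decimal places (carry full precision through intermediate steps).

Write 84 = (1 − δ)μ, so δ = 1 − 84/246.41 = 0.6591047…
Then the exponent is δ²μ/2 = (μ − 84)²/(2μ) = 53.522601.

53.523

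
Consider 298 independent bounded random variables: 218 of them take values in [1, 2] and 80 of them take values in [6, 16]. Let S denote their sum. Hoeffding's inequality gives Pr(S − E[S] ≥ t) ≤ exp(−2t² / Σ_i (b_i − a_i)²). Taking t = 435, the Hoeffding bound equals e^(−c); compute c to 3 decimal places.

46.051

Σ(b_i − a_i)² = 218·1² + 80·10² = 8218.
c = 2t² / 8218 = 2·435² / 8218 = 46.0514.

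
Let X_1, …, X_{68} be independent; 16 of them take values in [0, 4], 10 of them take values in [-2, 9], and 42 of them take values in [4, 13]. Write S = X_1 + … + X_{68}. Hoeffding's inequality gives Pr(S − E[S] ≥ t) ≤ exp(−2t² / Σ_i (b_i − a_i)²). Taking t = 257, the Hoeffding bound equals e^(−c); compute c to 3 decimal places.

27.136

Σ(b_i − a_i)² = 16·4² + 10·11² + 42·9² = 4868.
c = 2t² / 4868 = 2·257² / 4868 = 27.1360.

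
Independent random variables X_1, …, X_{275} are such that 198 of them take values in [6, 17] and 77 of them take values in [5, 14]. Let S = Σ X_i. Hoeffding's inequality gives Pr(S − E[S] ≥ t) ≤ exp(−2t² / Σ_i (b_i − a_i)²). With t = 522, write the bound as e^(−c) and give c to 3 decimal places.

Σ(b_i − a_i)² = 198·11² + 77·9² = 30195.
c = 2t² / 30195 = 2·522² / 30195 = 18.0483.

18.048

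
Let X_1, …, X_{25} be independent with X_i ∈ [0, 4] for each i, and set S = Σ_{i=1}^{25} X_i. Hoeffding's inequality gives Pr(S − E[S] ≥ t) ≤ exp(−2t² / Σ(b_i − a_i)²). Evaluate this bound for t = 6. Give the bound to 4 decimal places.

0.8353

Σ(b_i − a_i)² = 25·(4)² = 400.
Exponent = 2·6²/400 = 0.1800.
Bound = exp(−0.1800) = 0.83527.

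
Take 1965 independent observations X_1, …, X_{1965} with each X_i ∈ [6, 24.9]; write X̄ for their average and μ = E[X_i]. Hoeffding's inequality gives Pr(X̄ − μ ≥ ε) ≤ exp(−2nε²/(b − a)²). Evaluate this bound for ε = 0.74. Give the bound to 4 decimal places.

Exponent: 2nε²/(b − a)² = 2·1965·0.74² / 18.9² = 6.02466.
Bound = exp(−6.02466) = 0.00242.

0.0024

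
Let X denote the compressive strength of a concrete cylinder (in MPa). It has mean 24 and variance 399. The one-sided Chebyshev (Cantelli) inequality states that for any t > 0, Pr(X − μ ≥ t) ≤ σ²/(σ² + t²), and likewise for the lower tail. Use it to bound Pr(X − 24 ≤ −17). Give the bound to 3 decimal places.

0.580

Here σ² = 399 and t = 17, so σ² + t² = 688.
Cantelli's bound: 399/688 = 0.5799.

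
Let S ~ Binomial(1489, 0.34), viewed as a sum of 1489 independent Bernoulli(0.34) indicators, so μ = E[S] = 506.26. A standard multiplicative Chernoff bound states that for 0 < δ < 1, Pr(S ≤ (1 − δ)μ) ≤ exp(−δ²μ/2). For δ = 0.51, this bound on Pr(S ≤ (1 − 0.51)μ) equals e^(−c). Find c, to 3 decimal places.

c = δ²μ/2 = 0.51²·506.26/2 = 65.8391.

65.839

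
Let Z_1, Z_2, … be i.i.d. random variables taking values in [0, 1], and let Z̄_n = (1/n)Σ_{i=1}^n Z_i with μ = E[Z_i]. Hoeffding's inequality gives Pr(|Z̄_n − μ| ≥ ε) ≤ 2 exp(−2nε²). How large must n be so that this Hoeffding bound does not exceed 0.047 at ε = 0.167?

68

Require 2·exp(−2nε²) ≤ 0.047, i.e. 2nε² ≥ ln(2/0.047) = 3.750755.
So n ≥ 3.750755 / (2·0.167²) = 67.244.
The smallest integer n is 68.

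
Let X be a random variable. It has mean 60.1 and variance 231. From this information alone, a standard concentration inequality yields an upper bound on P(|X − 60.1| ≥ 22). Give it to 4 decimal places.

0.4773

Mean and variance are known, so Chebyshev's inequality applies.
Chebyshev: P(|X − μ| ≥ t) ≤ Var(X)/t².
Bound = 231 / 484 = 0.4773.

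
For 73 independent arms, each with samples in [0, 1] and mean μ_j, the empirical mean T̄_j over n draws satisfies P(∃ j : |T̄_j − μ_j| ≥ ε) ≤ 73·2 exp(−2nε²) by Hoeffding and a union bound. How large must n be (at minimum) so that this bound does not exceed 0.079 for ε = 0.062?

Need 2·73·exp(−2nε²) ≤ 0.079, i.e. exp(−2nε²) ≤ 0.079/146.
So 2nε² ≥ ln(146/0.079) = 7.521914.
Hence n ≥ 7.521914/(2·0.062²) = 978.397.
The smallest integer n is 979.

979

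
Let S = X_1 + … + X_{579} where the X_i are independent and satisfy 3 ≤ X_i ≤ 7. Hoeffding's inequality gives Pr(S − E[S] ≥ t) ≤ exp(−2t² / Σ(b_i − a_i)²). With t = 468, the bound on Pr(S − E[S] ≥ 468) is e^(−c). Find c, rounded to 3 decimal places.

Σ(b_i − a_i)² = 579·(4)² = 9264.
c = 2t²/9264 = 2·468²/9264 = 47.2850.

47.285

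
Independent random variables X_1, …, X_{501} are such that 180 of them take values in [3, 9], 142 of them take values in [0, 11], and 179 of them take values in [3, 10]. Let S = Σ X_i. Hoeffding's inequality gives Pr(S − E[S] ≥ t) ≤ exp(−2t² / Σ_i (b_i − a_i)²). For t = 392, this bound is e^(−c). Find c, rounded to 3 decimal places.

9.476

Σ(b_i − a_i)² = 180·6² + 142·11² + 179·7² = 32433.
c = 2t² / 32433 = 2·392² / 32433 = 9.4758.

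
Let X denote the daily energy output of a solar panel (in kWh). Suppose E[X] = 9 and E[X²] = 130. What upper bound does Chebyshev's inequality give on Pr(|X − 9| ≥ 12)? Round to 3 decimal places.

0.340

Var(X) = E[X²] − (E[X])² = 130 − 81 = 49.
Chebyshev's inequality: Pr(|X − μ| ≥ t) ≤ Var(X)/t² = 49/144 = 0.3403.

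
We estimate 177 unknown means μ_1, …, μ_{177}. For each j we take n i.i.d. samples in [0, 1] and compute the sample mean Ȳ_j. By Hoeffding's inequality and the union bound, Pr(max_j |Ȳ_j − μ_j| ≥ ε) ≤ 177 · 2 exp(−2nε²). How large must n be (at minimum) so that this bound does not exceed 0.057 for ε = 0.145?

Need 2·177·exp(−2nε²) ≤ 0.057, i.e. exp(−2nε²) ≤ 0.057/354.
So 2nε² ≥ ln(354/0.057) = 8.734001.
Hence n ≥ 8.734001/(2·0.145²) = 207.705.
The smallest integer n is 208.

208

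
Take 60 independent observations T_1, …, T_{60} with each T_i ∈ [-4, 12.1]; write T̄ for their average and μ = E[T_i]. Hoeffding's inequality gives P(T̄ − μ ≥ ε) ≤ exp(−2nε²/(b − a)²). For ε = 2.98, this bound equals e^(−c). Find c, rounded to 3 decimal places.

4.111

c = 2nε²/(b − a)² = 2·60·2.98² / 16.1² = 4.1111.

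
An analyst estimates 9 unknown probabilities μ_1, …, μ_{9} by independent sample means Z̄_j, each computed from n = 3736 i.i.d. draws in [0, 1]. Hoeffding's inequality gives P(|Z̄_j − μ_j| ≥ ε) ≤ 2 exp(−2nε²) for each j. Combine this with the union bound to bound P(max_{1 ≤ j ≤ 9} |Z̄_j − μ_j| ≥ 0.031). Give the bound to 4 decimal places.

0.0137

Per-experiment Hoeffding bound: 2·exp(−2·3736·0.031²) = 2·exp(−7.18059) = 0.0015224.
Union bound over 9 events: 9·0.0015224 = 0.01370.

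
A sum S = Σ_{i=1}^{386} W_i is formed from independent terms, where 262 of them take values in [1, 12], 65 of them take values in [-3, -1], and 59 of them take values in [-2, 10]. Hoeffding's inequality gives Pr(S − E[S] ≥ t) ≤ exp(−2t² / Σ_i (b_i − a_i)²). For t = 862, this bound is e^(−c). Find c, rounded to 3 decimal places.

Σ(b_i − a_i)² = 262·11² + 65·2² + 59·12² = 40458.
c = 2t² / 40458 = 2·862² / 40458 = 36.7316.

36.732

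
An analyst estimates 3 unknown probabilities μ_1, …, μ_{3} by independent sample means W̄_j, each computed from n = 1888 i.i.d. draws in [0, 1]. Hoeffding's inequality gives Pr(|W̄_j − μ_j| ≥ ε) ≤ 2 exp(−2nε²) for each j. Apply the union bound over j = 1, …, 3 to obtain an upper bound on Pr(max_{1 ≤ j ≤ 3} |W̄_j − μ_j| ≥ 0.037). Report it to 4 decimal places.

0.0341

Per-experiment Hoeffding bound: 2·exp(−2·1888·0.037²) = 2·exp(−5.16934) = 0.011377.
Union bound over 3 events: 3·0.011377 = 0.03413.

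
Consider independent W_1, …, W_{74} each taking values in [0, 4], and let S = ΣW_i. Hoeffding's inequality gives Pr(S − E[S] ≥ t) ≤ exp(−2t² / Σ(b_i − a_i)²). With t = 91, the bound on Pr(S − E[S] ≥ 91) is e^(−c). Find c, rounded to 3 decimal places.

Σ(b_i − a_i)² = 74·(4)² = 1184.
c = 2t²/1184 = 2·91²/1184 = 13.9882.

13.988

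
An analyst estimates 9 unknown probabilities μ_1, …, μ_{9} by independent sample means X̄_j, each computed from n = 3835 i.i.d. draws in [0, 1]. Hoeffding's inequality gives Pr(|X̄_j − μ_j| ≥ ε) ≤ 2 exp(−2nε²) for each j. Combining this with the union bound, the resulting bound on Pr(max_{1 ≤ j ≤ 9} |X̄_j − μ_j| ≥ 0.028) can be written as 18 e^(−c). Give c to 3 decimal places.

6.013

Union bound over the 9 events: Pr(max_{1 ≤ j ≤ 9} |X̄_j − μ_j| ≥ 0.028) ≤ 9·2·exp(−2nε²) = 18 exp(−2·3835·0.028²).
So c = 2·3835·0.028² = 6.0133.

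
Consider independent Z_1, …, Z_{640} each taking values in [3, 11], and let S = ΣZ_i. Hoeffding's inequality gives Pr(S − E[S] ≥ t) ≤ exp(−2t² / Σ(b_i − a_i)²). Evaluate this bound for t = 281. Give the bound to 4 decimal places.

Σ(b_i − a_i)² = 640·(8)² = 40960.
Exponent = 2·281²/40960 = 3.8555.
Bound = exp(−3.8555) = 0.02116.

0.0212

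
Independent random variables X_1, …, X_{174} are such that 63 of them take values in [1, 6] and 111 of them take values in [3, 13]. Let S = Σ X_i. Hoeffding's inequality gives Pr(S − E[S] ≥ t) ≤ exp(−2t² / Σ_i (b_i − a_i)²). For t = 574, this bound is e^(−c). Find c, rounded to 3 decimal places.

51.988

Σ(b_i − a_i)² = 63·5² + 111·10² = 12675.
c = 2t² / 12675 = 2·574² / 12675 = 51.9883.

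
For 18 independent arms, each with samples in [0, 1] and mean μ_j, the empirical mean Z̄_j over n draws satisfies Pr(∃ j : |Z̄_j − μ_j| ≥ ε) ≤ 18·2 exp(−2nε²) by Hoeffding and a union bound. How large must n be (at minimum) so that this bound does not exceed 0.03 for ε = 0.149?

Need 2·18·exp(−2nε²) ≤ 0.03, i.e. exp(−2nε²) ≤ 0.03/36.
So 2nε² ≥ ln(36/0.03) = 7.090077.
Hence n ≥ 7.090077/(2·0.149²) = 159.679.
The smallest integer n is 160.

160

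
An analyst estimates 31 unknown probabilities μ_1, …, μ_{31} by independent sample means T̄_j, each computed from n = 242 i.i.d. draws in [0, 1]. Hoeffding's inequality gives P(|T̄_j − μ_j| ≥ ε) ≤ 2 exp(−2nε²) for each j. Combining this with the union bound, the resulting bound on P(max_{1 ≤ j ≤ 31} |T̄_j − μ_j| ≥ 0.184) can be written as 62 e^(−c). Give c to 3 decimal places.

16.386

Union bound over the 31 events: P(max_{1 ≤ j ≤ 31} |T̄_j − μ_j| ≥ 0.184) ≤ 31·2·exp(−2nε²) = 62 exp(−2·242·0.184²).
So c = 2·242·0.184² = 16.3863.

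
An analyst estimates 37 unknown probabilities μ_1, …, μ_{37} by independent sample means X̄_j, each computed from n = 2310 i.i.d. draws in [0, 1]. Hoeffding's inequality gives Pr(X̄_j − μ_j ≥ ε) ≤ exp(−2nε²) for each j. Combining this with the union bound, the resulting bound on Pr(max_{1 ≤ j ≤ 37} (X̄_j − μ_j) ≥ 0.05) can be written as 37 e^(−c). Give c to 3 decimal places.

11.550

Union bound over the 37 events: Pr(max_{1 ≤ j ≤ 37} (X̄_j − μ_j) ≥ 0.05) ≤ 37·exp(−2nε²) = 37 exp(−2·2310·0.05²).
So c = 2·2310·0.05² = 11.5500.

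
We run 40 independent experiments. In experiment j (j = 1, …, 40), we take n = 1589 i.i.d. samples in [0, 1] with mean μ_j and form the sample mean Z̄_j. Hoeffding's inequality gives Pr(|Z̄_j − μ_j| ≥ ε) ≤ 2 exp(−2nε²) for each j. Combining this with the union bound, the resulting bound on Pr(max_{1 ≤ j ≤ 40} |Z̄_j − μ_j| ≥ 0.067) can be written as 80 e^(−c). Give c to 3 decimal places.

Union bound over the 40 events: Pr(max_{1 ≤ j ≤ 40} |Z̄_j − μ_j| ≥ 0.067) ≤ 40·2·exp(−2nε²) = 80 exp(−2·1589·0.067²).
So c = 2·1589·0.067² = 14.2660.

14.266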